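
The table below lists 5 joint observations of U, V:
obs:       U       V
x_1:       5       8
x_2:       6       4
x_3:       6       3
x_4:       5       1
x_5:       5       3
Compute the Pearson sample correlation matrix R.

Step 1 — column means:
  mean(U) = (5 + 6 + 6 + 5 + 5) / 5 = 27/5 = 5.4
  mean(V) = (8 + 4 + 3 + 1 + 3) / 5 = 19/5 = 3.8

Step 2 — sample variances and covariances s[i,j] = (1/(n-1)) · Σ_k (x_{k,i} - mean_i) · (x_{k,j} - mean_j), with n-1 = 4:
  s[U,U] = ((-0.4)·(-0.4) + (0.6)·(0.6) + (0.6)·(0.6) + (-0.4)·(-0.4) + (-0.4)·(-0.4)) / 4 = 1.2/4 = 0.3
  s[U,V] = ((-0.4)·(4.2) + (0.6)·(0.2) + (0.6)·(-0.8) + (-0.4)·(-2.8) + (-0.4)·(-0.8)) / 4 = -0.6/4 = -0.15
  s[V,V] = ((4.2)·(4.2) + (0.2)·(0.2) + (-0.8)·(-0.8) + (-2.8)·(-2.8) + (-0.8)·(-0.8)) / 4 = 26.8/4 = 6.7
  Sample standard deviations s_i = √(s[i,i]):
  s(U) = √(0.3) = 0.5477
  s(V) = √(6.7) = 2.5884

Step 3 — r_{ij} = s_{ij} / (s_i · s_j):
  r[U,U] = 1 (diagonal).
  r[U,V] = -0.15 / (0.5477 · 2.5884) = -0.15 / 1.4177 = -0.1058
  r[V,V] = 1 (diagonal).

R is symmetric with unit diagonal. Assembling:

R = [[1, -0.1058],
 [-0.1058, 1]]


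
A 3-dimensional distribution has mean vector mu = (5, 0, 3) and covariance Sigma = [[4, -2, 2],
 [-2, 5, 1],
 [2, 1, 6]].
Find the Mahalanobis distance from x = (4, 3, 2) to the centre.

Step 1 — centre the observation: (x - mu) = (-1, 3, -1).

Step 2 — invert Sigma (cofactor / det for 3×3, or solve directly):
  Sigma^{-1} = [[0.4531, 0.2188, -0.1875],
 [0.2188, 0.3125, -0.125],
 [-0.1875, -0.125, 0.25]].

Step 3 — form the quadratic (x - mu)^T · Sigma^{-1} · (x - mu):
  Sigma^{-1} · (x - mu) = (0.3906, 0.8438, -0.4375).
  (x - mu)^T · [Sigma^{-1} · (x - mu)] = (-1)·(0.3906) + (3)·(0.8438) + (-1)·(-0.4375) = 2.5781.

Step 4 — take square root: d = √(2.5781) ≈ 1.6057.

d(x, mu) = √(2.5781) ≈ 1.6057


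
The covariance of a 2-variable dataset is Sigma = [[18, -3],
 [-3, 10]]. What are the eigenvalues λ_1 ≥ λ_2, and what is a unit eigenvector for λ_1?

Step 1 — characteristic polynomial of 2×2 Sigma:
  det(Sigma - λI) = λ² - trace · λ + det = 0.
  trace = 18 + 10 = 28, det = 18·10 - (-3)² = 171.
Step 2 — discriminant:
  Δ = trace² - 4·det = 784 - 684 = 100.
Step 3 — eigenvalues:
  λ = (trace ± √Δ)/2 = (28 ± 10)/2,
  λ_1 = 19,  λ_2 = 9.

Step 4 — unit eigenvector for λ_1: solve (Sigma - λ_1 I)v = 0. First row:
  (18 - 19)·v_x + (-3)·v_y = 0, i.e. (-1)·v_x + (-3)·v_y = 0,
  so v ∝ (b, λ_1 - a) = (-3, 1); multiply by -1 so the first entry is positive: u = (3, -1).
  ||u|| = √((3)² + (-1)²) = √(10) ≈ 3.1623,
  v_1 = u/||u|| ≈ (0.9487, -0.3162) (||v_1|| = 1).

λ_1 = 19,  λ_2 = 9;  v_1 ≈ (0.9487, -0.3162)


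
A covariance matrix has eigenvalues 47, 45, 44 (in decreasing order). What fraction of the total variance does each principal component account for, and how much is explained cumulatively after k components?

Step 1 — total variance = trace(Sigma) = Σ λ_i = 47 + 45 + 44 = 136.

Step 2 — fraction explained by component i = λ_i / Σ λ:
  PC1: 47/136 = 0.3456
  PC2: 45/136 = 0.3309
  PC3: 44/136 = 0.3235

Step 3 — cumulative fraction after k components = (λ_1 + ... + λ_k) / Σ λ:
  k = 1: 47/136 = 0.3456
  k = 2: (47 + 45)/136 = 92/136 = 0.6765
  k = 3: (47 + 45 + 44)/136 = 136/136 = 1

Summary (fraction, with percent):

explained: PC1 0.3456 (34.56%), PC2 0.3309 (33.09%), PC3 0.3235 (32.35%);  cumulative: 0.3456, 0.6765, 1


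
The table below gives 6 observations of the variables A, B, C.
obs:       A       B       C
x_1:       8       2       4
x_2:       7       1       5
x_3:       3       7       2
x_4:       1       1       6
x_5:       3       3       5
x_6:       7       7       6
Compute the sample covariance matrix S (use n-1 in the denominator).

Step 1 — column means:
  mean(A) = (8 + 7 + 3 + 1 + 3 + 7) / 6 = 29/6 = 4.8333
  mean(B) = (2 + 1 + 7 + 1 + 3 + 7) / 6 = 21/6 = 3.5
  mean(C) = (4 + 5 + 2 + 6 + 5 + 6) / 6 = 28/6 = 4.6667

Step 2 — sample covariance S[i,j] = (1/(n-1)) · Σ_k (x_{k,i} - mean_i) · (x_{k,j} - mean_j), with n-1 = 5.
  S[A,A] = ((3.1667)·(3.1667) + (2.1667)·(2.1667) + (-1.8333)·(-1.8333) + (-3.8333)·(-3.8333) + (-1.8333)·(-1.8333) + (2.1667)·(2.1667)) / 5 = 40.8333/5 = 8.1667
  S[A,B] = ((3.1667)·(-1.5) + (2.1667)·(-2.5) + (-1.8333)·(3.5) + (-3.8333)·(-2.5) + (-1.8333)·(-0.5) + (2.1667)·(3.5)) / 5 = 1.5/5 = 0.3
  S[A,C] = ((3.1667)·(-0.6667) + (2.1667)·(0.3333) + (-1.8333)·(-2.6667) + (-3.8333)·(1.3333) + (-1.8333)·(0.3333) + (2.1667)·(1.3333)) / 5 = 0.6667/5 = 0.1333
  S[B,B] = ((-1.5)·(-1.5) + (-2.5)·(-2.5) + (3.5)·(3.5) + (-2.5)·(-2.5) + (-0.5)·(-0.5) + (3.5)·(3.5)) / 5 = 39.5/5 = 7.9
  S[B,C] = ((-1.5)·(-0.6667) + (-2.5)·(0.3333) + (3.5)·(-2.6667) + (-2.5)·(1.3333) + (-0.5)·(0.3333) + (3.5)·(1.3333)) / 5 = -8/5 = -1.6
  S[C,C] = ((-0.6667)·(-0.6667) + (0.3333)·(0.3333) + (-2.6667)·(-2.6667) + (1.3333)·(1.3333) + (0.3333)·(0.3333) + (1.3333)·(1.3333)) / 5 = 11.3333/5 = 2.2667

S is symmetric (S[j,i] = S[i,j]). Assembling:

S = [[8.1667, 0.3, 0.1333],
 [0.3, 7.9, -1.6],
 [0.1333, -1.6, 2.2667]]


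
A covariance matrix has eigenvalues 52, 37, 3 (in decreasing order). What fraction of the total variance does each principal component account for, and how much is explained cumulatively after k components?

Step 1 — total variance = trace(Sigma) = Σ λ_i = 52 + 37 + 3 = 92.

Step 2 — fraction explained by component i = λ_i / Σ λ:
  PC1: 52/92 = 0.5652
  PC2: 37/92 = 0.4022
  PC3: 3/92 = 0.0326

Step 3 — cumulative fraction after k components = (λ_1 + ... + λ_k) / Σ λ:
  k = 1: 52/92 = 0.5652
  k = 2: (52 + 37)/92 = 89/92 = 0.9674
  k = 3: (52 + 37 + 3)/92 = 92/92 = 1

Summary (fraction, with percent):

explained: PC1 0.5652 (56.52%), PC2 0.4022 (40.22%), PC3 0.0326 (3.26%);  cumulative: 0.5652, 0.9674, 1


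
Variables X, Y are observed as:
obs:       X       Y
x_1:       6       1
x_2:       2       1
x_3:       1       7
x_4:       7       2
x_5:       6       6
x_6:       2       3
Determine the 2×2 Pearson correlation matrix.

Step 1 — column means:
  mean(X) = (6 + 2 + 1 + 7 + 6 + 2) / 6 = 24/6 = 4
  mean(Y) = (1 + 1 + 7 + 2 + 6 + 3) / 6 = 20/6 = 3.3333

Step 2 — sample variances and covariances s[i,j] = (1/(n-1)) · Σ_k (x_{k,i} - mean_i) · (x_{k,j} - mean_j), with n-1 = 5:
  s[X,X] = ((2)·(2) + (-2)·(-2) + (-3)·(-3) + (3)·(3) + (2)·(2) + (-2)·(-2)) / 5 = 34/5 = 6.8
  s[X,Y] = ((2)·(-2.3333) + (-2)·(-2.3333) + (-3)·(3.6667) + (3)·(-1.3333) + (2)·(2.6667) + (-2)·(-0.3333)) / 5 = -9/5 = -1.8
  s[Y,Y] = ((-2.3333)·(-2.3333) + (-2.3333)·(-2.3333) + (3.6667)·(3.6667) + (-1.3333)·(-1.3333) + (2.6667)·(2.6667) + (-0.3333)·(-0.3333)) / 5 = 33.3333/5 = 6.6667
  Sample standard deviations s_i = √(s[i,i]):
  s(X) = √(6.8) = 2.6077
  s(Y) = √(6.6667) = 2.582

Step 3 — r_{ij} = s_{ij} / (s_i · s_j):
  r[X,X] = 1 (diagonal).
  r[X,Y] = -1.8 / (2.6077 · 2.582) = -1.8 / 6.733 = -0.2673
  r[Y,Y] = 1 (diagonal).

R is symmetric with unit diagonal. Assembling:

R = [[1, -0.2673],
 [-0.2673, 1]]


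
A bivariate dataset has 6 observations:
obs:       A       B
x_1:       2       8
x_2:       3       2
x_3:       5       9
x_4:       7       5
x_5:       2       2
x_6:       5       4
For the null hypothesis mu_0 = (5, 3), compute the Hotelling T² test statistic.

Step 1 — sample mean vector:
  mean(A) = (2 + 3 + 5 + 7 + 2 + 5) / 6 = 24/6 = 4
  mean(B) = (8 + 2 + 9 + 5 + 2 + 4) / 6 = 30/6 = 5
  x̄ = (4, 5),  deviation x̄ - mu_0 = (4, 5) - (5, 3) = (-1, 2).

Step 2 — sample covariance matrix, S[i,j] = (1/(n-1)) · Σ_k (x_{k,i} - mean_i) · (x_{k,j} - mean_j), divisor n-1 = 5:
  S[A,A] = ((-2)·(-2) + (-1)·(-1) + (1)·(1) + (3)·(3) + (-2)·(-2) + (1)·(1)) / 5 = 20/5 = 4
  S[A,B] = ((-2)·(3) + (-1)·(-3) + (1)·(4) + (3)·(0) + (-2)·(-3) + (1)·(-1)) / 5 = 6/5 = 1.2
  S[B,B] = ((3)·(3) + (-3)·(-3) + (4)·(4) + (0)·(0) + (-3)·(-3) + (-1)·(-1)) / 5 = 44/5 = 8.8
  S = [[4, 1.2],
 [1.2, 8.8]].

Step 3 — invert S. det(S) = 4·8.8 - (1.2)² = 33.76.
  S^{-1} = (1/det) · [[d, -b], [-b, a]] = [[0.2607, -0.0355],
 [-0.0355, 0.1185]].

Step 4 — quadratic form (x̄ - mu_0)^T · S^{-1} · (x̄ - mu_0):
  S^{-1} · (x̄ - mu_0) = (-0.3318, 0.2725),
  (x̄ - mu_0)^T · [...] = (-1)·(-0.3318) + (2)·(0.2725) = 0.8768.

Step 5 — scale by n: T² = 6 · 0.8768 = 5.2607.

T² ≈ 5.2607


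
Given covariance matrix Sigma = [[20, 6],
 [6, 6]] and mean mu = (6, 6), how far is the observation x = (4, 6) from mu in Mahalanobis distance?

Step 1 — centre the observation: (x - mu) = (-2, 0).

Step 2 — invert Sigma. det(Sigma) = 20·6 - (6)² = 84.
  Sigma^{-1} = (1/det) · [[d, -b], [-b, a]] = [[0.0714, -0.0714],
 [-0.0714, 0.2381]].

Step 3 — form the quadratic (x - mu)^T · Sigma^{-1} · (x - mu):
  Sigma^{-1} · (x - mu) = (-0.1429, 0.1429).
  (x - mu)^T · [Sigma^{-1} · (x - mu)] = (-2)·(-0.1429) + (0)·(0.1429) = 0.2857.

Step 4 — take square root: d = √(0.2857) ≈ 0.5345.

d(x, mu) = √(0.2857) ≈ 0.5345


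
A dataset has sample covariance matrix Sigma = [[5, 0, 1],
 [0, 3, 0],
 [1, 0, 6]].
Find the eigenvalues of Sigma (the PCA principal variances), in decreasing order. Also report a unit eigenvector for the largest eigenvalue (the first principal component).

Step 1 — characteristic polynomial p(λ) = det(λI - Sigma) = λ³ - tr·λ² + c_1·λ - det, where tr = trace, c_1 = sum of the principal 2×2 minors, det = det(Sigma):
  tr = 5 + 3 + 6 = 14,
  c_1 = (5·3 - (0)²) + (5·6 - (1)²) + (3·6 - (0)²) = 15 + 29 + 18 = 62,
  det = 5·(3·6 - (0)²) - (0)·((0)·6 - (0)·(1)) + (1)·((0)·(0) - 3·(1)) = 5·(18) - (0)·(0) + (1)·(-3) = 87.
  So p(λ) = λ³ - 14λ² + 62λ - 87.
Step 2 — look for an integer root (rational root theorem: any rational root is an integer divisor of 87). Testing λ = 3:
  p(3) = 27 - 126 + 186 - 87 = 0  ✓
  Dividing out (λ - 3): p(λ) = (λ - 3)(λ² - 11λ + 29).
Step 3 — remaining eigenvalues from the quadratic λ² - 11λ + 29 = 0:
  Δ = 11² - 4·29 = 121 - 116 = 5,  λ = (11 ± √5)/2 = (11 ± 2.2361)/2 ≈ 6.618 or 4.382.
  Sorted: λ_1 = 6.618,  λ_2 = 4.382,  λ_3 = 3  (check: sum = 14 = tr ✓).

Step 4 — unit eigenvector for λ_1 ≈ 6.618: v spans the null space of (Sigma - λ_1 I), whose rows are
  r_1 = (-1.618, 0, 1),  r_2 = (0, -3.618, 0),  r_3 = (1, 0, -0.618).
  v is orthogonal to every row, so take v ∝ r_1 × r_2 = ((0)·(0) - (1)·(-3.618), (1)·(0) - (-1.618)·(0), (-1.618)·(-3.618) - (0)·(0)) ≈ (3.618, 0, 5.8541).
  Let u = (3.618, 0, 5.8541).
  ||u|| = √((3.618)² + (0)² + (5.8541)²) = √(47.3607) ≈ 6.8819,  v_1 = u/||u|| ≈ (0.5257, 0, 0.8507) (||v_1|| = 1).

λ_1 = 6.618,  λ_2 = 4.382,  λ_3 = 3;  v_1 ≈ (0.5257, 0, 0.8507)


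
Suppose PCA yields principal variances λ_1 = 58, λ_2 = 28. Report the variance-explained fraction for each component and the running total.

Step 1 — total variance = trace(Sigma) = Σ λ_i = 58 + 28 = 86.

Step 2 — fraction explained by component i = λ_i / Σ λ:
  PC1: 58/86 = 0.6744
  PC2: 28/86 = 0.3256

Step 3 — cumulative fraction after k components = (λ_1 + ... + λ_k) / Σ λ:
  k = 1: 58/86 = 0.6744
  k = 2: (58 + 28)/86 = 86/86 = 1

Summary (fraction, with percent):

explained: PC1 0.6744 (67.44%), PC2 0.3256 (32.56%);  cumulative: 0.6744, 1


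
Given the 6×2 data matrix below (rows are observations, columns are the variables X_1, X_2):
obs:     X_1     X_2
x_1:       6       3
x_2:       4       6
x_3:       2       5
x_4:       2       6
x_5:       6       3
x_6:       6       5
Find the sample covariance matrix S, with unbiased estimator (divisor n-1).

Step 1 — column means:
  mean(X_1) = (6 + 4 + 2 + 2 + 6 + 6) / 6 = 26/6 = 4.3333
  mean(X_2) = (3 + 6 + 5 + 6 + 3 + 5) / 6 = 28/6 = 4.6667

Step 2 — sample covariance S[i,j] = (1/(n-1)) · Σ_k (x_{k,i} - mean_i) · (x_{k,j} - mean_j), with n-1 = 5.
  S[X_1,X_1] = ((1.6667)·(1.6667) + (-0.3333)·(-0.3333) + (-2.3333)·(-2.3333) + (-2.3333)·(-2.3333) + (1.6667)·(1.6667) + (1.6667)·(1.6667)) / 5 = 19.3333/5 = 3.8667
  S[X_1,X_2] = ((1.6667)·(-1.6667) + (-0.3333)·(1.3333) + (-2.3333)·(0.3333) + (-2.3333)·(1.3333) + (1.6667)·(-1.6667) + (1.6667)·(0.3333)) / 5 = -9.3333/5 = -1.8667
  S[X_2,X_2] = ((-1.6667)·(-1.6667) + (1.3333)·(1.3333) + (0.3333)·(0.3333) + (1.3333)·(1.3333) + (-1.6667)·(-1.6667) + (0.3333)·(0.3333)) / 5 = 9.3333/5 = 1.8667

S is symmetric (S[j,i] = S[i,j]). Assembling:

S = [[3.8667, -1.8667],
 [-1.8667, 1.8667]]


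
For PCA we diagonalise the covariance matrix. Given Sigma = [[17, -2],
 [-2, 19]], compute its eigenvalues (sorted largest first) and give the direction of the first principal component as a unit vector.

Step 1 — characteristic polynomial of 2×2 Sigma:
  det(Sigma - λI) = λ² - trace · λ + det = 0.
  trace = 17 + 19 = 36, det = 17·19 - (-2)² = 319.
Step 2 — discriminant:
  Δ = trace² - 4·det = 1296 - 1276 = 20.
Step 3 — eigenvalues:
  λ = (trace ± √Δ)/2 = (36 ± 4.4721)/2,
  λ_1 = 20.2361,  λ_2 = 15.7639.

Step 4 — unit eigenvector for λ_1: solve (Sigma - λ_1 I)v = 0. First row:
  (17 - 20.2361)·v_x + (-2)·v_y = 0, i.e. (-3.2361)·v_x + (-2)·v_y = 0,
  so v ∝ (b, λ_1 - a) = (-2, 3.2361); multiply by -1 so the first entry is positive: u = (2, -3.2361).
  ||u|| = √((2)² + (-3.2361)²) = √(14.4721) ≈ 3.8042,
  v_1 = u/||u|| ≈ (0.5257, -0.8507) (||v_1|| = 1).

λ_1 = 20.2361,  λ_2 = 15.7639;  v_1 ≈ (0.5257, -0.8507)


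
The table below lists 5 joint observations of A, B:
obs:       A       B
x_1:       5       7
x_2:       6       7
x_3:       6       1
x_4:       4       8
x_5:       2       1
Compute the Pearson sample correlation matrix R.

Step 1 — column means:
  mean(A) = (5 + 6 + 6 + 4 + 2) / 5 = 23/5 = 4.6
  mean(B) = (7 + 7 + 1 + 8 + 1) / 5 = 24/5 = 4.8

Step 2 — sample variances and covariances s[i,j] = (1/(n-1)) · Σ_k (x_{k,i} - mean_i) · (x_{k,j} - mean_j), with n-1 = 4:
  s[A,A] = ((0.4)·(0.4) + (1.4)·(1.4) + (1.4)·(1.4) + (-0.6)·(-0.6) + (-2.6)·(-2.6)) / 4 = 11.2/4 = 2.8
  s[A,B] = ((0.4)·(2.2) + (1.4)·(2.2) + (1.4)·(-3.8) + (-0.6)·(3.2) + (-2.6)·(-3.8)) / 4 = 6.6/4 = 1.65
  s[B,B] = ((2.2)·(2.2) + (2.2)·(2.2) + (-3.8)·(-3.8) + (3.2)·(3.2) + (-3.8)·(-3.8)) / 4 = 48.8/4 = 12.2
  Sample standard deviations s_i = √(s[i,i]):
  s(A) = √(2.8) = 1.6733
  s(B) = √(12.2) = 3.4928

Step 3 — r_{ij} = s_{ij} / (s_i · s_j):
  r[A,A] = 1 (diagonal).
  r[A,B] = 1.65 / (1.6733 · 3.4928) = 1.65 / 5.8447 = 0.2823
  r[B,B] = 1 (diagonal).

R is symmetric with unit diagonal. Assembling:

R = [[1, 0.2823],
 [0.2823, 1]]


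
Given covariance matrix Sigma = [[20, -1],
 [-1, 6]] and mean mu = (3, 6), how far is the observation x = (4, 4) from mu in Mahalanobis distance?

Step 1 — centre the observation: (x - mu) = (1, -2).

Step 2 — invert Sigma. det(Sigma) = 20·6 - (-1)² = 119.
  Sigma^{-1} = (1/det) · [[d, -b], [-b, a]] = [[0.0504, 0.0084],
 [0.0084, 0.1681]].

Step 3 — form the quadratic (x - mu)^T · Sigma^{-1} · (x - mu):
  Sigma^{-1} · (x - mu) = (0.0336, -0.3277).
  (x - mu)^T · [Sigma^{-1} · (x - mu)] = (1)·(0.0336) + (-2)·(-0.3277) = 0.6891.

Step 4 — take square root: d = √(0.6891) ≈ 0.8301.

d(x, mu) = √(0.6891) ≈ 0.8301


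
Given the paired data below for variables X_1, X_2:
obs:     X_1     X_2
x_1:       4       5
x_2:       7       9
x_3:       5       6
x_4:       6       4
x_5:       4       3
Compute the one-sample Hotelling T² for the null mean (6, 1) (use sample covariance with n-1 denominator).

Step 1 — sample mean vector:
  mean(X_1) = (4 + 7 + 5 + 6 + 4) / 5 = 26/5 = 5.2
  mean(X_2) = (5 + 9 + 6 + 4 + 3) / 5 = 27/5 = 5.4
  x̄ = (5.2, 5.4),  deviation x̄ - mu_0 = (5.2, 5.4) - (6, 1) = (-0.8, 4.4).

Step 2 — sample covariance matrix, S[i,j] = (1/(n-1)) · Σ_k (x_{k,i} - mean_i) · (x_{k,j} - mean_j), divisor n-1 = 4:
  S[X_1,X_1] = ((-1.2)·(-1.2) + (1.8)·(1.8) + (-0.2)·(-0.2) + (0.8)·(0.8) + (-1.2)·(-1.2)) / 4 = 6.8/4 = 1.7
  S[X_1,X_2] = ((-1.2)·(-0.4) + (1.8)·(3.6) + (-0.2)·(0.6) + (0.8)·(-1.4) + (-1.2)·(-2.4)) / 4 = 8.6/4 = 2.15
  S[X_2,X_2] = ((-0.4)·(-0.4) + (3.6)·(3.6) + (0.6)·(0.6) + (-1.4)·(-1.4) + (-2.4)·(-2.4)) / 4 = 21.2/4 = 5.3
  S = [[1.7, 2.15],
 [2.15, 5.3]].

Step 3 — invert S. det(S) = 1.7·5.3 - (2.15)² = 4.3875.
  S^{-1} = (1/det) · [[d, -b], [-b, a]] = [[1.208, -0.49],
 [-0.49, 0.3875]].

Step 4 — quadratic form (x̄ - mu_0)^T · S^{-1} · (x̄ - mu_0):
  S^{-1} · (x̄ - mu_0) = (-3.1225, 2.0969),
  (x̄ - mu_0)^T · [...] = (-0.8)·(-3.1225) + (4.4)·(2.0969) = 11.7242.

Step 5 — scale by n: T² = 5 · 11.7242 = 58.6211.

T² ≈ 58.6211


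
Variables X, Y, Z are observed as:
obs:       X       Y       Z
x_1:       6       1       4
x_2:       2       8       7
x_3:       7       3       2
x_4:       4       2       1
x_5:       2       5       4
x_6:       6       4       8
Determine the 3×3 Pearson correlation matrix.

Step 1 — column means:
  mean(X) = (6 + 2 + 7 + 4 + 2 + 6) / 6 = 27/6 = 4.5
  mean(Y) = (1 + 8 + 3 + 2 + 5 + 4) / 6 = 23/6 = 3.8333
  mean(Z) = (4 + 7 + 2 + 1 + 4 + 8) / 6 = 26/6 = 4.3333

Step 2 — sample variances and covariances s[i,j] = (1/(n-1)) · Σ_k (x_{k,i} - mean_i) · (x_{k,j} - mean_j), with n-1 = 5:
  s[X,X] = ((1.5)·(1.5) + (-2.5)·(-2.5) + (2.5)·(2.5) + (-0.5)·(-0.5) + (-2.5)·(-2.5) + (1.5)·(1.5)) / 5 = 23.5/5 = 4.7
  s[X,Y] = ((1.5)·(-2.8333) + (-2.5)·(4.1667) + (2.5)·(-0.8333) + (-0.5)·(-1.8333) + (-2.5)·(1.1667) + (1.5)·(0.1667)) / 5 = -18.5/5 = -3.7
  s[X,Z] = ((1.5)·(-0.3333) + (-2.5)·(2.6667) + (2.5)·(-2.3333) + (-0.5)·(-3.3333) + (-2.5)·(-0.3333) + (1.5)·(3.6667)) / 5 = -5/5 = -1
  s[Y,Y] = ((-2.8333)·(-2.8333) + (4.1667)·(4.1667) + (-0.8333)·(-0.8333) + (-1.8333)·(-1.8333) + (1.1667)·(1.1667) + (0.1667)·(0.1667)) / 5 = 30.8333/5 = 6.1667
  s[Y,Z] = ((-2.8333)·(-0.3333) + (4.1667)·(2.6667) + (-0.8333)·(-2.3333) + (-1.8333)·(-3.3333) + (1.1667)·(-0.3333) + (0.1667)·(3.6667)) / 5 = 20.3333/5 = 4.0667
  s[Z,Z] = ((-0.3333)·(-0.3333) + (2.6667)·(2.6667) + (-2.3333)·(-2.3333) + (-3.3333)·(-3.3333) + (-0.3333)·(-0.3333) + (3.6667)·(3.6667)) / 5 = 37.3333/5 = 7.4667
  Sample standard deviations s_i = √(s[i,i]):
  s(X) = √(4.7) = 2.1679
  s(Y) = √(6.1667) = 2.4833
  s(Z) = √(7.4667) = 2.7325

Step 3 — r_{ij} = s_{ij} / (s_i · s_j):
  r[X,X] = 1 (diagonal).
  r[X,Y] = -3.7 / (2.1679 · 2.4833) = -3.7 / 5.3836 = -0.6873
  r[X,Z] = -1 / (2.1679 · 2.7325) = -1 / 5.924 = -0.1688
  r[Y,Y] = 1 (diagonal).
  r[Y,Z] = 4.0667 / (2.4833 · 2.7325) = 4.0667 / 6.7856 = 0.5993
  r[Z,Z] = 1 (diagonal).

R is symmetric with unit diagonal. Assembling:

R = [[1, -0.6873, -0.1688],
 [-0.6873, 1, 0.5993],
 [-0.1688, 0.5993, 1]]


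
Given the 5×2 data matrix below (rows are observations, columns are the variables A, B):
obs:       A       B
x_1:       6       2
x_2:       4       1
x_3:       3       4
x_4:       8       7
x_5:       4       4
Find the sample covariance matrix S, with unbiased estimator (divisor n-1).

Step 1 — column means:
  mean(A) = (6 + 4 + 3 + 8 + 4) / 5 = 25/5 = 5
  mean(B) = (2 + 1 + 4 + 7 + 4) / 5 = 18/5 = 3.6

Step 2 — sample covariance S[i,j] = (1/(n-1)) · Σ_k (x_{k,i} - mean_i) · (x_{k,j} - mean_j), with n-1 = 4.
  S[A,A] = ((1)·(1) + (-1)·(-1) + (-2)·(-2) + (3)·(3) + (-1)·(-1)) / 4 = 16/4 = 4
  S[A,B] = ((1)·(-1.6) + (-1)·(-2.6) + (-2)·(0.4) + (3)·(3.4) + (-1)·(0.4)) / 4 = 10/4 = 2.5
  S[B,B] = ((-1.6)·(-1.6) + (-2.6)·(-2.6) + (0.4)·(0.4) + (3.4)·(3.4) + (0.4)·(0.4)) / 4 = 21.2/4 = 5.3

S is symmetric (S[j,i] = S[i,j]). Assembling:

S = [[4, 2.5],
 [2.5, 5.3]]


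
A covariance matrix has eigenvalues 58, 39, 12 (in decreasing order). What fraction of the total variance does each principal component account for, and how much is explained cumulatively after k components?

Step 1 — total variance = trace(Sigma) = Σ λ_i = 58 + 39 + 12 = 109.

Step 2 — fraction explained by component i = λ_i / Σ λ:
  PC1: 58/109 = 0.5321
  PC2: 39/109 = 0.3578
  PC3: 12/109 = 0.1101

Step 3 — cumulative fraction after k components = (λ_1 + ... + λ_k) / Σ λ:
  k = 1: 58/109 = 0.5321
  k = 2: (58 + 39)/109 = 97/109 = 0.8899
  k = 3: (58 + 39 + 12)/109 = 109/109 = 1

Summary (fraction, with percent):

explained: PC1 0.5321 (53.21%), PC2 0.3578 (35.78%), PC3 0.1101 (11.01%);  cumulative: 0.5321, 0.8899, 1


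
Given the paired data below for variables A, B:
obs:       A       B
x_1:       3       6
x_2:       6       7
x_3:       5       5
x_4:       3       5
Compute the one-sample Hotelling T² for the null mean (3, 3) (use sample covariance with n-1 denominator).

Step 1 — sample mean vector:
  mean(A) = (3 + 6 + 5 + 3) / 4 = 17/4 = 4.25
  mean(B) = (6 + 7 + 5 + 5) / 4 = 23/4 = 5.75
  x̄ = (4.25, 5.75),  deviation x̄ - mu_0 = (4.25, 5.75) - (3, 3) = (1.25, 2.75).

Step 2 — sample covariance matrix, S[i,j] = (1/(n-1)) · Σ_k (x_{k,i} - mean_i) · (x_{k,j} - mean_j), divisor n-1 = 3:
  S[A,A] = ((-1.25)·(-1.25) + (1.75)·(1.75) + (0.75)·(0.75) + (-1.25)·(-1.25)) / 3 = 6.75/3 = 2.25
  S[A,B] = ((-1.25)·(0.25) + (1.75)·(1.25) + (0.75)·(-0.75) + (-1.25)·(-0.75)) / 3 = 2.25/3 = 0.75
  S[B,B] = ((0.25)·(0.25) + (1.25)·(1.25) + (-0.75)·(-0.75) + (-0.75)·(-0.75)) / 3 = 2.75/3 = 0.9167
  S = [[2.25, 0.75],
 [0.75, 0.9167]].

Step 3 — invert S. det(S) = 2.25·0.9167 - (0.75)² = 1.5.
  S^{-1} = (1/det) · [[d, -b], [-b, a]] = [[0.6111, -0.5],
 [-0.5, 1.5]].

Step 4 — quadratic form (x̄ - mu_0)^T · S^{-1} · (x̄ - mu_0):
  S^{-1} · (x̄ - mu_0) = (-0.6111, 3.5),
  (x̄ - mu_0)^T · [...] = (1.25)·(-0.6111) + (2.75)·(3.5) = 8.8611.

Step 5 — scale by n: T² = 4 · 8.8611 = 35.4444.

T² ≈ 35.4444


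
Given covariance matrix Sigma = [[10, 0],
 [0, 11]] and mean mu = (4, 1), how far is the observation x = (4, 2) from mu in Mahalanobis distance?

Step 1 — centre the observation: (x - mu) = (0, 1).

Step 2 — invert Sigma. det(Sigma) = 10·11 - (0)² = 110.
  Sigma^{-1} = (1/det) · [[d, -b], [-b, a]] = [[0.1, 0],
 [0, 0.0909]].

Step 3 — form the quadratic (x - mu)^T · Sigma^{-1} · (x - mu):
  Sigma^{-1} · (x - mu) = (0, 0.0909).
  (x - mu)^T · [Sigma^{-1} · (x - mu)] = (0)·(0) + (1)·(0.0909) = 0.0909.

Step 4 — take square root: d = √(0.0909) ≈ 0.3015.

d(x, mu) = √(0.0909) ≈ 0.3015


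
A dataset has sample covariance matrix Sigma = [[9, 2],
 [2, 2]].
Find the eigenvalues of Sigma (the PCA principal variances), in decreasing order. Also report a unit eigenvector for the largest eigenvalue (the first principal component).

Step 1 — characteristic polynomial of 2×2 Sigma:
  det(Sigma - λI) = λ² - trace · λ + det = 0.
  trace = 9 + 2 = 11, det = 9·2 - (2)² = 14.
Step 2 — discriminant:
  Δ = trace² - 4·det = 121 - 56 = 65.
Step 3 — eigenvalues:
  λ = (trace ± √Δ)/2 = (11 ± 8.0623)/2,
  λ_1 = 9.5311,  λ_2 = 1.4689.

Step 4 — unit eigenvector for λ_1: solve (Sigma - λ_1 I)v = 0. First row:
  (9 - 9.5311)·v_x + (2)·v_y = 0, i.e. (-0.5311)·v_x + (2)·v_y = 0,
  so v ∝ (b, λ_1 - a) = (2, 0.5311) = u.
  ||u|| = √((2)² + (0.5311)²) = √(4.2821) ≈ 2.0693,
  v_1 = u/||u|| ≈ (0.9665, 0.2567) (||v_1|| = 1).

λ_1 = 9.5311,  λ_2 = 1.4689;  v_1 ≈ (0.9665, 0.2567)


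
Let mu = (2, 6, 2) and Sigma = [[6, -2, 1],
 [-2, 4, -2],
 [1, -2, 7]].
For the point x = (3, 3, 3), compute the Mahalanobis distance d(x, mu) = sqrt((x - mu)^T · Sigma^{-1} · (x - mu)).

Step 1 — centre the observation: (x - mu) = (1, -3, 1).

Step 2 — invert Sigma (cofactor / det for 3×3, or solve directly):
  Sigma^{-1} = [[0.2, 0.1, 0],
 [0.1, 0.3417, 0.0833],
 [0, 0.0833, 0.1667]].

Step 3 — form the quadratic (x - mu)^T · Sigma^{-1} · (x - mu):
  Sigma^{-1} · (x - mu) = (-0.1, -0.8417, -0.0833).
  (x - mu)^T · [Sigma^{-1} · (x - mu)] = (1)·(-0.1) + (-3)·(-0.8417) + (1)·(-0.0833) = 2.3417.

Step 4 — take square root: d = √(2.3417) ≈ 1.5303.

d(x, mu) = √(2.3417) ≈ 1.5303


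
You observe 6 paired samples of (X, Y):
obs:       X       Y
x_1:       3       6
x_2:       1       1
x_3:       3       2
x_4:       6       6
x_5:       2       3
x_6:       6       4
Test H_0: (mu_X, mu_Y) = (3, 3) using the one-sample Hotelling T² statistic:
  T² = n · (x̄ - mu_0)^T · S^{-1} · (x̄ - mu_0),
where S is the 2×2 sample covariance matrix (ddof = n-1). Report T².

Step 1 — sample mean vector:
  mean(X) = (3 + 1 + 3 + 6 + 2 + 6) / 6 = 21/6 = 3.5
  mean(Y) = (6 + 1 + 2 + 6 + 3 + 4) / 6 = 22/6 = 3.6667
  x̄ = (3.5, 3.6667),  deviation x̄ - mu_0 = (3.5, 3.6667) - (3, 3) = (0.5, 0.6667).

Step 2 — sample covariance matrix, S[i,j] = (1/(n-1)) · Σ_k (x_{k,i} - mean_i) · (x_{k,j} - mean_j), divisor n-1 = 5:
  S[X,X] = ((-0.5)·(-0.5) + (-2.5)·(-2.5) + (-0.5)·(-0.5) + (2.5)·(2.5) + (-1.5)·(-1.5) + (2.5)·(2.5)) / 5 = 21.5/5 = 4.3
  S[X,Y] = ((-0.5)·(2.3333) + (-2.5)·(-2.6667) + (-0.5)·(-1.6667) + (2.5)·(2.3333) + (-1.5)·(-0.6667) + (2.5)·(0.3333)) / 5 = 14/5 = 2.8
  S[Y,Y] = ((2.3333)·(2.3333) + (-2.6667)·(-2.6667) + (-1.6667)·(-1.6667) + (2.3333)·(2.3333) + (-0.6667)·(-0.6667) + (0.3333)·(0.3333)) / 5 = 21.3333/5 = 4.2667
  S = [[4.3, 2.8],
 [2.8, 4.2667]].

Step 3 — invert S. det(S) = 4.3·4.2667 - (2.8)² = 10.5067.
  S^{-1} = (1/det) · [[d, -b], [-b, a]] = [[0.4061, -0.2665],
 [-0.2665, 0.4093]].

Step 4 — quadratic form (x̄ - mu_0)^T · S^{-1} · (x̄ - mu_0):
  S^{-1} · (x̄ - mu_0) = (0.0254, 0.1396),
  (x̄ - mu_0)^T · [...] = (0.5)·(0.0254) + (0.6667)·(0.1396) = 0.1058.

Step 5 — scale by n: T² = 6 · 0.1058 = 0.6345.

T² ≈ 0.6345


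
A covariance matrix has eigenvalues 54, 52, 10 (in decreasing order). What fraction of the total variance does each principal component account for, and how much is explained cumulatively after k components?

Step 1 — total variance = trace(Sigma) = Σ λ_i = 54 + 52 + 10 = 116.

Step 2 — fraction explained by component i = λ_i / Σ λ:
  PC1: 54/116 = 0.4655
  PC2: 52/116 = 0.4483
  PC3: 10/116 = 0.0862

Step 3 — cumulative fraction after k components = (λ_1 + ... + λ_k) / Σ λ:
  k = 1: 54/116 = 0.4655
  k = 2: (54 + 52)/116 = 106/116 = 0.9138
  k = 3: (54 + 52 + 10)/116 = 116/116 = 1

Summary (fraction, with percent):

explained: PC1 0.4655 (46.55%), PC2 0.4483 (44.83%), PC3 0.0862 (8.62%);  cumulative: 0.4655, 0.9138, 1


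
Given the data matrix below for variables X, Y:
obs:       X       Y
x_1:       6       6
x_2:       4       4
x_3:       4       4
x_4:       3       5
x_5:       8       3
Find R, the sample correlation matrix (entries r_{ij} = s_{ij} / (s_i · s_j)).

Step 1 — column means:
  mean(X) = (6 + 4 + 4 + 3 + 8) / 5 = 25/5 = 5
  mean(Y) = (6 + 4 + 4 + 5 + 3) / 5 = 22/5 = 4.4

Step 2 — sample variances and covariances s[i,j] = (1/(n-1)) · Σ_k (x_{k,i} - mean_i) · (x_{k,j} - mean_j), with n-1 = 4:
  s[X,X] = ((1)·(1) + (-1)·(-1) + (-1)·(-1) + (-2)·(-2) + (3)·(3)) / 4 = 16/4 = 4
  s[X,Y] = ((1)·(1.6) + (-1)·(-0.4) + (-1)·(-0.4) + (-2)·(0.6) + (3)·(-1.4)) / 4 = -3/4 = -0.75
  s[Y,Y] = ((1.6)·(1.6) + (-0.4)·(-0.4) + (-0.4)·(-0.4) + (0.6)·(0.6) + (-1.4)·(-1.4)) / 4 = 5.2/4 = 1.3
  Sample standard deviations s_i = √(s[i,i]):
  s(X) = √(4) = 2
  s(Y) = √(1.3) = 1.1402

Step 3 — r_{ij} = s_{ij} / (s_i · s_j):
  r[X,X] = 1 (diagonal).
  r[X,Y] = -0.75 / (2 · 1.1402) = -0.75 / 2.2804 = -0.3289
  r[Y,Y] = 1 (diagonal).

R is symmetric with unit diagonal. Assembling:

R = [[1, -0.3289],
 [-0.3289, 1]]


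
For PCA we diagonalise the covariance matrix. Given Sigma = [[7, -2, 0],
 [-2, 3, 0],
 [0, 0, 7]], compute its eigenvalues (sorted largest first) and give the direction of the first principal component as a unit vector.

Step 1 — characteristic polynomial p(λ) = det(λI - Sigma) = λ³ - tr·λ² + c_1·λ - det, where tr = trace, c_1 = sum of the principal 2×2 minors, det = det(Sigma):
  tr = 7 + 3 + 7 = 17,
  c_1 = (7·3 - (-2)²) + (7·7 - (0)²) + (3·7 - (0)²) = 17 + 49 + 21 = 87,
  det = 7·(3·7 - (0)²) - (-2)·((-2)·7 - (0)·(0)) + (0)·((-2)·(0) - 3·(0)) = 7·(21) - (-2)·(-14) + (0)·(0) = 119.
  So p(λ) = λ³ - 17λ² + 87λ - 119.
Step 2 — look for an integer root (rational root theorem: any rational root is an integer divisor of 119). Testing λ = 7:
  p(7) = 343 - 833 + 609 - 119 = 0  ✓
  Dividing out (λ - 7): p(λ) = (λ - 7)(λ² - 10λ + 17).
Step 3 — remaining eigenvalues from the quadratic λ² - 10λ + 17 = 0:
  Δ = 10² - 4·17 = 100 - 68 = 32,  λ = (10 ± √32)/2 = (10 ± 5.6569)/2 ≈ 7.8284 or 2.1716.
  Sorted: λ_1 = 7.8284,  λ_2 = 7,  λ_3 = 2.1716  (check: sum = 17 = tr ✓).

Step 4 — unit eigenvector for λ_1 ≈ 7.8284: v spans the null space of (Sigma - λ_1 I), whose rows are
  r_1 = (-0.8284, -2, 0),  r_2 = (-2, -4.8284, 0),  r_3 = (0, 0, -0.8284).
  v is orthogonal to every row, so take v ∝ r_1 × r_3 = ((-2)·(-0.8284) - (0)·(0), (0)·(0) - (-0.8284)·(-0.8284), (-0.8284)·(0) - (-2)·(0)) ≈ (1.6569, -0.6863, 0).
  Let u = (1.6569, -0.6863, 0).
  ||u|| = √((1.6569)² + (-0.6863)² + (0)²) = √(3.2162) ≈ 1.7934,  v_1 = u/||u|| ≈ (0.9239, -0.3827, 0) (||v_1|| = 1).

λ_1 = 7.8284,  λ_2 = 7,  λ_3 = 2.1716;  v_1 ≈ (0.9239, -0.3827, 0)


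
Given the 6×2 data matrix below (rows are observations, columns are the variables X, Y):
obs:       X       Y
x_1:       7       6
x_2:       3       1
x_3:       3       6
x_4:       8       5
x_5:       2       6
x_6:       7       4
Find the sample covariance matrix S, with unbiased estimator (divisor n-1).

Step 1 — column means:
  mean(X) = (7 + 3 + 3 + 8 + 2 + 7) / 6 = 30/6 = 5
  mean(Y) = (6 + 1 + 6 + 5 + 6 + 4) / 6 = 28/6 = 4.6667

Step 2 — sample covariance S[i,j] = (1/(n-1)) · Σ_k (x_{k,i} - mean_i) · (x_{k,j} - mean_j), with n-1 = 5.
  S[X,X] = ((2)·(2) + (-2)·(-2) + (-2)·(-2) + (3)·(3) + (-3)·(-3) + (2)·(2)) / 5 = 34/5 = 6.8
  S[X,Y] = ((2)·(1.3333) + (-2)·(-3.6667) + (-2)·(1.3333) + (3)·(0.3333) + (-3)·(1.3333) + (2)·(-0.6667)) / 5 = 3/5 = 0.6
  S[Y,Y] = ((1.3333)·(1.3333) + (-3.6667)·(-3.6667) + (1.3333)·(1.3333) + (0.3333)·(0.3333) + (1.3333)·(1.3333) + (-0.6667)·(-0.6667)) / 5 = 19.3333/5 = 3.8667

S is symmetric (S[j,i] = S[i,j]). Assembling:

S = [[6.8, 0.6],
 [0.6, 3.8667]]


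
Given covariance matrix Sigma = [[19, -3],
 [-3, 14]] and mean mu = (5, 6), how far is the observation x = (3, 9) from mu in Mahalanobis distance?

Step 1 — centre the observation: (x - mu) = (-2, 3).

Step 2 — invert Sigma. det(Sigma) = 19·14 - (-3)² = 257.
  Sigma^{-1} = (1/det) · [[d, -b], [-b, a]] = [[0.0545, 0.0117],
 [0.0117, 0.0739]].

Step 3 — form the quadratic (x - mu)^T · Sigma^{-1} · (x - mu):
  Sigma^{-1} · (x - mu) = (-0.0739, 0.1984).
  (x - mu)^T · [Sigma^{-1} · (x - mu)] = (-2)·(-0.0739) + (3)·(0.1984) = 0.7432.

Step 4 — take square root: d = √(0.7432) ≈ 0.8621.

d(x, mu) = √(0.7432) ≈ 0.8621


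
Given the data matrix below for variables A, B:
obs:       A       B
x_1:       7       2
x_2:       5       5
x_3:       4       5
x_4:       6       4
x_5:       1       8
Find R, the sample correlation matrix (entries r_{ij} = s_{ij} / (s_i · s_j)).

Step 1 — column means:
  mean(A) = (7 + 5 + 4 + 6 + 1) / 5 = 23/5 = 4.6
  mean(B) = (2 + 5 + 5 + 4 + 8) / 5 = 24/5 = 4.8

Step 2 — sample variances and covariances s[i,j] = (1/(n-1)) · Σ_k (x_{k,i} - mean_i) · (x_{k,j} - mean_j), with n-1 = 4:
  s[A,A] = ((2.4)·(2.4) + (0.4)·(0.4) + (-0.6)·(-0.6) + (1.4)·(1.4) + (-3.6)·(-3.6)) / 4 = 21.2/4 = 5.3
  s[A,B] = ((2.4)·(-2.8) + (0.4)·(0.2) + (-0.6)·(0.2) + (1.4)·(-0.8) + (-3.6)·(3.2)) / 4 = -19.4/4 = -4.85
  s[B,B] = ((-2.8)·(-2.8) + (0.2)·(0.2) + (0.2)·(0.2) + (-0.8)·(-0.8) + (3.2)·(3.2)) / 4 = 18.8/4 = 4.7
  Sample standard deviations s_i = √(s[i,i]):
  s(A) = √(5.3) = 2.3022
  s(B) = √(4.7) = 2.1679

Step 3 — r_{ij} = s_{ij} / (s_i · s_j):
  r[A,A] = 1 (diagonal).
  r[A,B] = -4.85 / (2.3022 · 2.1679) = -4.85 / 4.991 = -0.9718
  r[B,B] = 1 (diagonal).

R is symmetric with unit diagonal. Assembling:

R = [[1, -0.9718],
 [-0.9718, 1]]


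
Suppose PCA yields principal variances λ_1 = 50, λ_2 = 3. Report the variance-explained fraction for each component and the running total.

Step 1 — total variance = trace(Sigma) = Σ λ_i = 50 + 3 = 53.

Step 2 — fraction explained by component i = λ_i / Σ λ:
  PC1: 50/53 = 0.9434
  PC2: 3/53 = 0.0566

Step 3 — cumulative fraction after k components = (λ_1 + ... + λ_k) / Σ λ:
  k = 1: 50/53 = 0.9434
  k = 2: (50 + 3)/53 = 53/53 = 1

Summary (fraction, with percent):

explained: PC1 0.9434 (94.34%), PC2 0.0566 (5.66%);  cumulative: 0.9434, 1


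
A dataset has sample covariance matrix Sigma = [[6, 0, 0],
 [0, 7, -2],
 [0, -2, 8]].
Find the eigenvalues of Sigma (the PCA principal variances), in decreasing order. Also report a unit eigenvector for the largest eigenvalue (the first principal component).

Step 1 — characteristic polynomial p(λ) = det(λI - Sigma) = λ³ - tr·λ² + c_1·λ - det, where tr = trace, c_1 = sum of the principal 2×2 minors, det = det(Sigma):
  tr = 6 + 7 + 8 = 21,
  c_1 = (6·7 - (0)²) + (6·8 - (0)²) + (7·8 - (-2)²) = 42 + 48 + 52 = 142,
  det = 6·(7·8 - (-2)²) - (0)·((0)·8 - (-2)·(0)) + (0)·((0)·(-2) - 7·(0)) = 6·(52) - (0)·(0) + (0)·(0) = 312.
  So p(λ) = λ³ - 21λ² + 142λ - 312.
Step 2 — look for an integer root (rational root theorem: any rational root is an integer divisor of 312). Testing λ = 6:
  p(6) = 216 - 756 + 852 - 312 = 0  ✓
  Dividing out (λ - 6): p(λ) = (λ - 6)(λ² - 15λ + 52).
Step 3 — remaining eigenvalues from the quadratic λ² - 15λ + 52 = 0:
  Δ = 15² - 4·52 = 225 - 208 = 17,  λ = (15 ± √17)/2 = (15 ± 4.1231)/2 ≈ 9.5616 or 5.4384.
  Sorted: λ_1 = 9.5616,  λ_2 = 6,  λ_3 = 5.4384  (check: sum = 21 = tr ✓).

Step 4 — unit eigenvector for λ_1 ≈ 9.5616: v spans the null space of (Sigma - λ_1 I), whose rows are
  r_1 = (-3.5616, 0, 0),  r_2 = (0, -2.5616, -2),  r_3 = (0, -2, -1.5616).
  v is orthogonal to every row, so take v ∝ r_1 × r_2 = ((0)·(-2) - (0)·(-2.5616), (0)·(0) - (-3.5616)·(-2), (-3.5616)·(-2.5616) - (0)·(0)) ≈ (0, -7.1231, 9.1231).
  Rescale (multiply by -1 so the first nonzero entry is positive): u = (0, 7.1231, -9.1231).
  ||u|| = √((0)² + (7.1231)² + (-9.1231)²) = √(133.9697) ≈ 11.5745,  v_1 = u/||u|| ≈ (0, 0.6154, -0.7882) (||v_1|| = 1).

λ_1 = 9.5616,  λ_2 = 6,  λ_3 = 5.4384;  v_1 ≈ (0, 0.6154, -0.7882)


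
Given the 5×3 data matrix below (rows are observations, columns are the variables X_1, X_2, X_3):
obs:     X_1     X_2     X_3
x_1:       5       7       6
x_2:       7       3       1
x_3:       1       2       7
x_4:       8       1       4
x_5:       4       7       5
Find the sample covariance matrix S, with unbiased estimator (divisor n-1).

Step 1 — column means:
  mean(X_1) = (5 + 7 + 1 + 8 + 4) / 5 = 25/5 = 5
  mean(X_2) = (7 + 3 + 2 + 1 + 7) / 5 = 20/5 = 4
  mean(X_3) = (6 + 1 + 7 + 4 + 5) / 5 = 23/5 = 4.6

Step 2 — sample covariance S[i,j] = (1/(n-1)) · Σ_k (x_{k,i} - mean_i) · (x_{k,j} - mean_j), with n-1 = 4.
  S[X_1,X_1] = ((0)·(0) + (2)·(2) + (-4)·(-4) + (3)·(3) + (-1)·(-1)) / 4 = 30/4 = 7.5
  S[X_1,X_2] = ((0)·(3) + (2)·(-1) + (-4)·(-2) + (3)·(-3) + (-1)·(3)) / 4 = -6/4 = -1.5
  S[X_1,X_3] = ((0)·(1.4) + (2)·(-3.6) + (-4)·(2.4) + (3)·(-0.6) + (-1)·(0.4)) / 4 = -19/4 = -4.75
  S[X_2,X_2] = ((3)·(3) + (-1)·(-1) + (-2)·(-2) + (-3)·(-3) + (3)·(3)) / 4 = 32/4 = 8
  S[X_2,X_3] = ((3)·(1.4) + (-1)·(-3.6) + (-2)·(2.4) + (-3)·(-0.6) + (3)·(0.4)) / 4 = 6/4 = 1.5
  S[X_3,X_3] = ((1.4)·(1.4) + (-3.6)·(-3.6) + (2.4)·(2.4) + (-0.6)·(-0.6) + (0.4)·(0.4)) / 4 = 21.2/4 = 5.3

S is symmetric (S[j,i] = S[i,j]). Assembling:

S = [[7.5, -1.5, -4.75],
 [-1.5, 8, 1.5],
 [-4.75, 1.5, 5.3]]


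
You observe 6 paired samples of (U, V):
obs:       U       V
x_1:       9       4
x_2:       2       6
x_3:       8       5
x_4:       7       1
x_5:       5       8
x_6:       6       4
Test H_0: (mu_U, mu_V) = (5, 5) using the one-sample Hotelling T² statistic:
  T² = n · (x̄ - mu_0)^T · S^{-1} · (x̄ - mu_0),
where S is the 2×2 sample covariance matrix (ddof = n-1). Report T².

Step 1 — sample mean vector:
  mean(U) = (9 + 2 + 8 + 7 + 5 + 6) / 6 = 37/6 = 6.1667
  mean(V) = (4 + 6 + 5 + 1 + 8 + 4) / 6 = 28/6 = 4.6667
  x̄ = (6.1667, 4.6667),  deviation x̄ - mu_0 = (6.1667, 4.6667) - (5, 5) = (1.1667, -0.3333).

Step 2 — sample covariance matrix, S[i,j] = (1/(n-1)) · Σ_k (x_{k,i} - mean_i) · (x_{k,j} - mean_j), divisor n-1 = 5:
  S[U,U] = ((2.8333)·(2.8333) + (-4.1667)·(-4.1667) + (1.8333)·(1.8333) + (0.8333)·(0.8333) + (-1.1667)·(-1.1667) + (-0.1667)·(-0.1667)) / 5 = 30.8333/5 = 6.1667
  S[U,V] = ((2.8333)·(-0.6667) + (-4.1667)·(1.3333) + (1.8333)·(0.3333) + (0.8333)·(-3.6667) + (-1.1667)·(3.3333) + (-0.1667)·(-0.6667)) / 5 = -13.6667/5 = -2.7333
  S[V,V] = ((-0.6667)·(-0.6667) + (1.3333)·(1.3333) + (0.3333)·(0.3333) + (-3.6667)·(-3.6667) + (3.3333)·(3.3333) + (-0.6667)·(-0.6667)) / 5 = 27.3333/5 = 5.4667
  S = [[6.1667, -2.7333],
 [-2.7333, 5.4667]].

Step 3 — invert S. det(S) = 6.1667·5.4667 - (-2.7333)² = 26.24.
  S^{-1} = (1/det) · [[d, -b], [-b, a]] = [[0.2083, 0.1042],
 [0.1042, 0.235]].

Step 4 — quadratic form (x̄ - mu_0)^T · S^{-1} · (x̄ - mu_0):
  S^{-1} · (x̄ - mu_0) = (0.2083, 0.0432),
  (x̄ - mu_0)^T · [...] = (1.1667)·(0.2083) + (-0.3333)·(0.0432) = 0.2287.

Step 5 — scale by n: T² = 6 · 0.2287 = 1.372.

T² ≈ 1.372


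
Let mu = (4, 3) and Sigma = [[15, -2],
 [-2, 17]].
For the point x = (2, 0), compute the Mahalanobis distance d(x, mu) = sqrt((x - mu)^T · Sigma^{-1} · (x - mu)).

Step 1 — centre the observation: (x - mu) = (-2, -3).

Step 2 — invert Sigma. det(Sigma) = 15·17 - (-2)² = 251.
  Sigma^{-1} = (1/det) · [[d, -b], [-b, a]] = [[0.0677, 0.008],
 [0.008, 0.0598]].

Step 3 — form the quadratic (x - mu)^T · Sigma^{-1} · (x - mu):
  Sigma^{-1} · (x - mu) = (-0.1594, -0.1952).
  (x - mu)^T · [Sigma^{-1} · (x - mu)] = (-2)·(-0.1594) + (-3)·(-0.1952) = 0.9044.

Step 4 — take square root: d = √(0.9044) ≈ 0.951.

d(x, mu) = √(0.9044) ≈ 0.951


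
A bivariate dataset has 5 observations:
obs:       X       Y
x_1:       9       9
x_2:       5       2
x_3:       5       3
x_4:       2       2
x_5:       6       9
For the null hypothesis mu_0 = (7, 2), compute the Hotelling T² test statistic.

Step 1 — sample mean vector:
  mean(X) = (9 + 5 + 5 + 2 + 6) / 5 = 27/5 = 5.4
  mean(Y) = (9 + 2 + 3 + 2 + 9) / 5 = 25/5 = 5
  x̄ = (5.4, 5),  deviation x̄ - mu_0 = (5.4, 5) - (7, 2) = (-1.6, 3).

Step 2 — sample covariance matrix, S[i,j] = (1/(n-1)) · Σ_k (x_{k,i} - mean_i) · (x_{k,j} - mean_j), divisor n-1 = 4:
  S[X,X] = ((3.6)·(3.6) + (-0.4)·(-0.4) + (-0.4)·(-0.4) + (-3.4)·(-3.4) + (0.6)·(0.6)) / 4 = 25.2/4 = 6.3
  S[X,Y] = ((3.6)·(4) + (-0.4)·(-3) + (-0.4)·(-2) + (-3.4)·(-3) + (0.6)·(4)) / 4 = 29/4 = 7.25
  S[Y,Y] = ((4)·(4) + (-3)·(-3) + (-2)·(-2) + (-3)·(-3) + (4)·(4)) / 4 = 54/4 = 13.5
  S = [[6.3, 7.25],
 [7.25, 13.5]].

Step 3 — invert S. det(S) = 6.3·13.5 - (7.25)² = 32.4875.
  S^{-1} = (1/det) · [[d, -b], [-b, a]] = [[0.4155, -0.2232],
 [-0.2232, 0.1939]].

Step 4 — quadratic form (x̄ - mu_0)^T · S^{-1} · (x̄ - mu_0):
  S^{-1} · (x̄ - mu_0) = (-1.3344, 0.9388),
  (x̄ - mu_0)^T · [...] = (-1.6)·(-1.3344) + (3)·(0.9388) = 4.9514.

Step 5 — scale by n: T² = 5 · 4.9514 = 24.7572.

T² ≈ 24.7572


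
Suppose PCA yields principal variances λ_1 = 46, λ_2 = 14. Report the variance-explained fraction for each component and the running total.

Step 1 — total variance = trace(Sigma) = Σ λ_i = 46 + 14 = 60.

Step 2 — fraction explained by component i = λ_i / Σ λ:
  PC1: 46/60 = 0.7667
  PC2: 14/60 = 0.2333

Step 3 — cumulative fraction after k components = (λ_1 + ... + λ_k) / Σ λ:
  k = 1: 46/60 = 0.7667
  k = 2: (46 + 14)/60 = 60/60 = 1

Summary (fraction, with percent):

explained: PC1 0.7667 (76.67%), PC2 0.2333 (23.33%);  cumulative: 0.7667, 1


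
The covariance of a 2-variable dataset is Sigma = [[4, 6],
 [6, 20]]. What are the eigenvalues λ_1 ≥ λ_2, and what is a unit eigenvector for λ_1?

Step 1 — characteristic polynomial of 2×2 Sigma:
  det(Sigma - λI) = λ² - trace · λ + det = 0.
  trace = 4 + 20 = 24, det = 4·20 - (6)² = 44.
Step 2 — discriminant:
  Δ = trace² - 4·det = 576 - 176 = 400.
Step 3 — eigenvalues:
  λ = (trace ± √Δ)/2 = (24 ± 20)/2,
  λ_1 = 22,  λ_2 = 2.

Step 4 — unit eigenvector for λ_1: solve (Sigma - λ_1 I)v = 0. First row:
  (4 - 22)·v_x + (6)·v_y = 0, i.e. (-18)·v_x + (6)·v_y = 0,
  so v ∝ (b, λ_1 - a) = (6, 18) = u.
  ||u|| = √((6)² + (18)²) = √(360) ≈ 18.9737,
  v_1 = u/||u|| ≈ (0.3162, 0.9487) (||v_1|| = 1).

λ_1 = 22,  λ_2 = 2;  v_1 ≈ (0.3162, 0.9487)
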